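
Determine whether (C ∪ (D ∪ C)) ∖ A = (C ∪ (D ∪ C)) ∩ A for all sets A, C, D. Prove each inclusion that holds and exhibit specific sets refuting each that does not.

Both inclusions fail.

Forward inclusion. This inclusion fails. Take A = ∅, C = {1}, D = ∅; then 1 ∈ (C ∪ (D ∪ C)) ∖ A but 1 ∉ (C ∪ (D ∪ C)) ∩ A.

Reverse inclusion. This inclusion fails. Take A = {1}, C = {1}, D = ∅; then 1 ∈ (C ∪ (D ∪ C)) ∩ A but 1 ∉ (C ∪ (D ∪ C)) ∖ A.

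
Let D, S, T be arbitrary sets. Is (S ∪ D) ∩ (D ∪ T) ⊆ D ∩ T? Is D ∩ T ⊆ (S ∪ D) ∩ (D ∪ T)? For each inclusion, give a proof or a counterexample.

Forward inclusion. This inclusion fails. Take D = {1}, S = ∅, T = ∅; then 1 ∈ (S ∪ D) ∩ (D ∪ T) but 1 ∉ D ∩ T.

Reverse inclusion. Let x ∈ D ∩ T. Then either x ∈ D ∩ T and x ∉ S; or x ∈ D ∩ S ∩ T. In each case x ∈ (S ∪ D) ∩ (D ∪ T), so D ∩ T ⊆ (S ∪ D) ∩ (D ∪ T).

The sets are not equal: only the reverse inclusion holds.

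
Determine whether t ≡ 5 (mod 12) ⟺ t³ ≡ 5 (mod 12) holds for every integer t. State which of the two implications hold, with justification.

Forward direction. Suppose t ≡ 5 (mod 12). Write t = 12j + 5. Then (12j + 5)³ = 1728j³ + 2160j² + 900j + 125 = 12(144j³ + 180j² + 75j + 10) + 5, so t³ ≡ 5 (mod 12).

Converse. For the converse, argue contrapositively. If t ≢ 5 (mod 12), then t is congruent to one of 0, 1, 2, 3, 4, 6, 7, 8, 9, 10, 11 modulo 12, and these give t³ ≡ 0, 1, 8, 3, 4, 0, 7, 8, 9, 4, 11 respectively — never 5.

Both directions hold.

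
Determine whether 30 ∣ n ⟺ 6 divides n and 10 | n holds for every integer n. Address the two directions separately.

(→) If 30 ∣ n, write n = 30q. Since 30 = 5·6, n = 6·(5q), so 6 ∣ n; and since 30 = 3·10, n = 10·(3q), so 10 ∣ n.

(←) Suppose 6 ∣ n and 10 ∣ n. Any common multiple of 6 and 10 is a multiple of their lcm; here lcm(6, 10) = 6·10/gcd(6, 10) = 60/2 = 30, so 30 ∣ n.

Both directions hold.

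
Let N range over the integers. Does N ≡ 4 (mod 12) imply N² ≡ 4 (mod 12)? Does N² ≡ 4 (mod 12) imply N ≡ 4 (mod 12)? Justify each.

(⟹) Suppose N ≡ 4 (mod 12). Write N = 12j + 4. Then (12j + 4)² = 144j² + 96j + 16 = 12(12j² + 8j + 1) + 4, so N² ≡ 4 (mod 12).

(⟸) This fails: take N = 2. Then 2² = 4 ≡ 4 (mod 12), yet 2 ≡ 2 (mod 12), not 4.

Only the forward direction holds.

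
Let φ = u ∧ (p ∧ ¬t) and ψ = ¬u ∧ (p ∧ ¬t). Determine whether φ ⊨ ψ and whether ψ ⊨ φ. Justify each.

Neither implication holds.

(→) This fails. Under u = T, p = T, t = F, the left side is true but the right side is false.

(←) This fails. Under u = F, p = T, t = F, the left side is false but the right side is true.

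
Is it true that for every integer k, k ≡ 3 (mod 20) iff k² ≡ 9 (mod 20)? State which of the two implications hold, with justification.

(⇐) This fails: take k = 7. Then 7² = 49 ≡ 9 (mod 20), yet 7 ≡ 7 (mod 20), not 3.

(⇒) Suppose k ≡ 3 (mod 20). Write k = 20j + 3. Then (20j + 3)² = 400j² + 120j + 9 = 20(20j² + 6j) + 9, so k² ≡ 9 (mod 20).

Only the forward direction holds.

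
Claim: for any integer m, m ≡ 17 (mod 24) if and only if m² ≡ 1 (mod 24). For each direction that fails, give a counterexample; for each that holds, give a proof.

The forward direction holds; the converse fails.

Forward direction. Suppose m ≡ 17 (mod 24). Write m = 24j + 17. Then (24j + 17)² = 576j² + 816j + 289 = 24(24j² + 34j + 12) + 1, so m² ≡ 1 (mod 24).

Converse. This fails: take m = 1. Then 1² = 1 ≡ 1 (mod 24), yet 1 ≡ 1 (mod 24), not 17.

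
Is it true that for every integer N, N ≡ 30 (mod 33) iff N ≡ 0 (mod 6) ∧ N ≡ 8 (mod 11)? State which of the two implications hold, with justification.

Only the reverse direction holds.

(⇒) This fails: N = 63 gives 63 ≡ 30 (mod 33) but 63 ≡ 3 (mod 6), so the conjunction on the right does not hold.

(⇐) Conversely, if N ≡ 0 (mod 6) and N ≡ 8 (mod 11), then by the Chinese remainder theorem N ≡ 30 (mod 66). Since 30 ≡ 30 (mod 33) and 33 ∣ 66, we get N ≡ 30 (mod 33).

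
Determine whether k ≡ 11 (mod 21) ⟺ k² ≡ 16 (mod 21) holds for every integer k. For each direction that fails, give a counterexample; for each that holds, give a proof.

Only the forward direction holds.

(→) Suppose k ≡ 11 (mod 21). Write k = 21j + 11. Then (21j + 11)² = 441j² + 462j + 121 = 21(21j² + 22j + 5) + 16, so k² ≡ 16 (mod 21).

(←) This fails: take k = 4. Then 4² = 16 ≡ 16 (mod 21), yet 4 ≡ 4 (mod 21), not 11.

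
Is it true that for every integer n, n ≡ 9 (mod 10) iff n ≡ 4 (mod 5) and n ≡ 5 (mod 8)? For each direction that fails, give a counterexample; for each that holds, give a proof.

(⇒) fails; (⇐) holds.

(→) This fails: n = 9 gives 9 ≡ 9 (mod 10) but 9 ≡ 1 (mod 8), so the conjunction on the right does not hold.

(←) Conversely, if n ≡ 4 (mod 5) and n ≡ 5 (mod 8), then by the Chinese remainder theorem n ≡ 29 (mod 40). Since 29 ≡ 9 (mod 10) and 10 ∣ 40, we get n ≡ 9 (mod 10).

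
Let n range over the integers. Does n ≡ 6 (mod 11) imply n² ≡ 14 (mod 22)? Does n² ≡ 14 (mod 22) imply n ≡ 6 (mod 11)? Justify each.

Neither direction holds.

(→) This fails: take n = 17. Then 17 ≡ 6 (mod 11), but 17² = 289 ≡ 3 (mod 22), not 14.

(←) This fails: take n = 16. Then 16² = 256 ≡ 14 (mod 22), yet 16 ≡ 5 (mod 11), not 6.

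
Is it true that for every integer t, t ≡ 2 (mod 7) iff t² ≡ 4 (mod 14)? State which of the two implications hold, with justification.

Both directions fail.

(⟹) This fails: take t = 9. Then 9 ≡ 2 (mod 7), but 9² = 81 ≡ 11 (mod 14), not 4.

(⟸) This fails: take t = 12. Then 12² = 144 ≡ 4 (mod 14), yet 12 ≡ 5 (mod 7), not 2.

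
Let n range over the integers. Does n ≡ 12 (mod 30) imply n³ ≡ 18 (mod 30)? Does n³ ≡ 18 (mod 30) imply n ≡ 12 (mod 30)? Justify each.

(⇒) Suppose n ≡ 12 (mod 30). Write n = 30j + 12. Then (30j + 12)³ = 27000j³ + 32400j² + 12960j + 1728 = 30(900j³ + 1080j² + 432j + 57) + 18, so n³ ≡ 18 (mod 30).

(⇐) Conversely, suppose n³ ≡ 18 (mod 30). The only residue r in {0, …, 29} with r³ ≡ 18 (mod 30) is r = 12, so n ≡ 12 (mod 30).

Both implications hold.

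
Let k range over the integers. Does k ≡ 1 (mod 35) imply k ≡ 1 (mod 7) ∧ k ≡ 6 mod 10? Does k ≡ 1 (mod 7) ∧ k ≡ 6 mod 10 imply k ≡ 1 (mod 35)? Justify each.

(→) This fails: k = 1 gives 1 ≡ 1 (mod 35) but 1 ≡ 1 (mod 10), so the conjunction on the right does not hold.

(←) Conversely, if k ≡ 1 (mod 7) and k ≡ 6 (mod 10), then by the Chinese remainder theorem k ≡ 36 (mod 70). Since 36 ≡ 1 (mod 35) and 35 ∣ 70, we get k ≡ 1 (mod 35).

Only the converse holds.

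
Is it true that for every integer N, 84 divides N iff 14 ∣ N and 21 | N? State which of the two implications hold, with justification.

(→) If 84 ∣ N, write N = 84q. Since 84 = 6·14, N = 14·(6q), so 14 ∣ N; and since 84 = 4·21, N = 21·(4q), so 21 ∣ N.

(←) This fails: take N = 42. Both 14 ∣ 42 and 21 ∣ 42, yet 42 is not a multiple of 84 (since 42 = 0·84 + 42), so 84 ∤ 42.

The forward direction holds; the converse fails.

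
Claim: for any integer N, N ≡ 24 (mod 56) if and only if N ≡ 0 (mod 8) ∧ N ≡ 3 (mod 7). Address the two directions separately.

Forward direction. Suppose N ≡ 24 (mod 56); write N = 56j + 24. Since 8 ∣ 56, reducing mod 8 gives N ≡ 24 ≡ 0 (mod 8); since 7 ∣ 56, reducing mod 7 gives N ≡ 24 ≡ 3 (mod 7).

Converse. If N ≡ 0 (mod 8) and N ≡ 3 (mod 7), then by the Chinese remainder theorem N ≡ 24 (mod 56). This is exactly N ≡ 24 (mod 56).

Equivalent; both directions hold.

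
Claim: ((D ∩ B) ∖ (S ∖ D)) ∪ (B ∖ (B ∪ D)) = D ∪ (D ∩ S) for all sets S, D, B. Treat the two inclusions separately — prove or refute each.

Only the forward inclusion holds.

(⊆) Let x ∈ ((D ∩ B) ∖ (S ∖ D)) ∪ (B ∖ (B ∪ D)). Then either x ∈ D ∩ B and x ∉ S; or x ∈ S ∩ D ∩ B. In each case x ∈ D ∪ (D ∩ S), so ((D ∩ B) ∖ (S ∖ D)) ∪ (B ∖ (B ∪ D)) ⊆ D ∪ (D ∩ S).

(⊇) This inclusion fails. Take S = ∅, D = {1}, B = ∅; then 1 ∈ D ∪ (D ∩ S) but 1 ∉ ((D ∩ B) ∖ (S ∖ D)) ∪ (B ∖ (B ∪ D)).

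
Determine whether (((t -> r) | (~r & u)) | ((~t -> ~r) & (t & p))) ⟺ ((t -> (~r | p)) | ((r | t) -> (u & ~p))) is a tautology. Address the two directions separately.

[⇒] This fails. Under r = T, u = F, t = T, p = F, the left side is true but the right side is false.

[⇐] This fails. Under r = F, u = F, t = T, p = F, the left side is false but the right side is true.

Both directions fail.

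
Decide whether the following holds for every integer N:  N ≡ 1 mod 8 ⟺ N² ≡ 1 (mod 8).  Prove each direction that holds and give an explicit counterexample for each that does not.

Not equivalent: only (⇒) holds.

(→) Suppose N ≡ 1 mod 8. Write N = 8j + 1. Then (8j + 1)² = 64j² + 16j + 1 = 8(8j² + 2j) + 1, so N² ≡ 1 (mod 8).

(←) This fails: take N = 3. Then 3² = 9 ≡ 1 (mod 8), yet 3 ≡ 3 (mod 8), not 1.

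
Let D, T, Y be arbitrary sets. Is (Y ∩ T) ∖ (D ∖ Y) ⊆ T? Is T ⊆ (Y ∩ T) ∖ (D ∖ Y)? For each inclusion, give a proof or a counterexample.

The sets are not equal: only the forward inclusion holds.

(⊆) Let x ∈ (Y ∩ T) ∖ (D ∖ Y). Then either x ∈ T ∩ Y and x ∉ D; or x ∈ D ∩ T ∩ Y. In each case x ∈ T, so (Y ∩ T) ∖ (D ∖ Y) ⊆ T.

(⊇) This inclusion fails. Take D = ∅, T = {1}, Y = ∅; then 1 ∈ T but 1 ∉ (Y ∩ T) ∖ (D ∖ Y).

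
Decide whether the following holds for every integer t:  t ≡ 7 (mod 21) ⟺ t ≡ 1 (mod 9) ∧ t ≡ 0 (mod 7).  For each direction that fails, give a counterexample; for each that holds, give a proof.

[⇒] This fails: t = 49 gives 49 ≡ 7 (mod 21) but 49 ≡ 4 (mod 9), so the conjunction on the right does not hold.

[⇐] Conversely, if t ≡ 1 (mod 9) and t ≡ 0 (mod 7), then by the Chinese remainder theorem t ≡ 28 (mod 63). Since 28 ≡ 7 (mod 21) and 21 ∣ 63, we get t ≡ 7 (mod 21).

(⇒) fails; (⇐) holds.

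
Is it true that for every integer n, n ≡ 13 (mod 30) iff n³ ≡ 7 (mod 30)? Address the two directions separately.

(←) Suppose n³ ≡ 7 (mod 30). The only residue r in {0, …, 29} with r³ ≡ 7 (mod 30) is r = 13, so n ≡ 13 (mod 30).

(→) Suppose n ≡ 13 (mod 30). Write n = 30j + 13. Then (30j + 13)³ = 27000j³ + 35100j² + 15210j + 2197 = 30(900j³ + 1170j² + 507j + 73) + 7, so n³ ≡ 7 (mod 30).

Both implications hold.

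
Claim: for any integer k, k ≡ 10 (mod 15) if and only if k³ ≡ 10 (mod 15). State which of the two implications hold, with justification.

Forward direction. Suppose k ≡ 10 (mod 15). Write k = 15j + 10. Then (15j + 10)³ = 3375j³ + 6750j² + 4500j + 1000 = 15(225j³ + 450j² + 300j + 66) + 10, so k³ ≡ 10 (mod 15).

Converse. Suppose k³ ≡ 10 (mod 15). The only residue r in {0, …, 14} with r³ ≡ 10 (mod 15) is r = 10, so k ≡ 10 (mod 15).

Both directions hold; the statement is true.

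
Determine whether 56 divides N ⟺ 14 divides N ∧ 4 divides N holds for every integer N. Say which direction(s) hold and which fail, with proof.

Only the forward implication holds.

(⟹) If 56 ∣ N, write N = 56q. Since 56 = 4·14, N = 14·(4q), so 14 ∣ N; and since 56 = 14·4, N = 4·(14q), so 4 ∣ N.

(⟸) This fails: take N = 28. Both 14 ∣ 28 and 4 ∣ 28, yet 28 is not a multiple of 56 (since 28 = 0·56 + 28), so 56 ∤ 28.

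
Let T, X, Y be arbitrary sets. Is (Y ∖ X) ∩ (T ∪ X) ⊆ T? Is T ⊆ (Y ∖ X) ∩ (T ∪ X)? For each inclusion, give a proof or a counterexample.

The sets are not equal: only the forward inclusion holds.

(⟹) Let x ∈ (Y ∖ X) ∩ (T ∪ X). Then x ∈ T ∩ Y and x ∉ X, from which x ∈ T.

(⟸) This inclusion fails. Take T = {1}, X = ∅, Y = ∅; then 1 ∈ T but 1 ∉ (Y ∖ X) ∩ (T ∪ X).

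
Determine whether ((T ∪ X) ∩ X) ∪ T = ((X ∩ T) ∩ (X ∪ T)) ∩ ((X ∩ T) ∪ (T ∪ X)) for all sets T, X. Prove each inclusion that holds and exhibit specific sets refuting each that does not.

The sets are not equal: only the reverse inclusion holds.

Forward inclusion. This inclusion fails. Take T = {1}, X = ∅; then 1 ∈ ((T ∪ X) ∩ X) ∪ T but 1 ∉ ((X ∩ T) ∩ (X ∪ T)) ∩ ((X ∩ T) ∪ (T ∪ X)).

Reverse inclusion. Let x ∈ ((X ∩ T) ∩ (X ∪ T)) ∩ ((X ∩ T) ∪ (T ∪ X)). Then x ∈ T ∩ X, from which x ∈ ((T ∪ X) ∩ X) ∪ T.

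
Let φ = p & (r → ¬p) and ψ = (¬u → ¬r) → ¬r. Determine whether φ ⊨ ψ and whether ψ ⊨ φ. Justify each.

Converse. This fails. Under r = F, u = F, p = F, the left side is false but the right side is true.

Forward direction. Assume the antecedent. If r is true, the antecedent cannot hold. If r is false, (¬u → ¬r) → ¬r reduces to true regardless of the other variables. Either way (¬u → ¬r) → ¬r holds.

Not equivalent: only (⇒) holds.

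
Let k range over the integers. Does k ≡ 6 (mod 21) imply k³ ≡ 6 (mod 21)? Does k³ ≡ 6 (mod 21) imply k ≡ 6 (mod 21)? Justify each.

Forward direction. Suppose k ≡ 6 (mod 21). Write k = 21j + 6. Then (21j + 6)³ = 9261j³ + 7938j² + 2268j + 216 = 21(441j³ + 378j² + 108j + 10) + 6, so k³ ≡ 6 (mod 21).

Converse. This fails: take k = 3. Then 3³ = 27 ≡ 6 (mod 21), yet 3 ≡ 3 (mod 21), not 6.

Not equivalent: only (⇒) holds.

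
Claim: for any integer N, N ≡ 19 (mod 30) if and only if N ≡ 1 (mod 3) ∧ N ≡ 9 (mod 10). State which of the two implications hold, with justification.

Both implications hold.

(⟸) If N ≡ 1 (mod 3) and N ≡ 9 (mod 10), then by the Chinese remainder theorem N ≡ 19 (mod 30). This is exactly N ≡ 19 (mod 30).

(⟹) Suppose N ≡ 19 (mod 30); write N = 30j + 19. Since 3 ∣ 30, reducing mod 3 gives N ≡ 19 ≡ 1 (mod 3); since 10 ∣ 30, reducing mod 10 gives N ≡ 19 ≡ 9 (mod 10).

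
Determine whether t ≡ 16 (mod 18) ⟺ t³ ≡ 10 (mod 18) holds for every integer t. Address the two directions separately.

Only the forward direction holds.

Converse. This fails: take t = 4. Then 4³ = 64 ≡ 10 (mod 18), yet 4 ≡ 4 (mod 18), not 16.

Forward direction. Suppose t ≡ 16 (mod 18). Write t = 18j + 16. Then (18j + 16)³ = 5832j³ + 15552j² + 13824j + 4096 = 18(324j³ + 864j² + 768j + 227) + 10, so t³ ≡ 10 (mod 18).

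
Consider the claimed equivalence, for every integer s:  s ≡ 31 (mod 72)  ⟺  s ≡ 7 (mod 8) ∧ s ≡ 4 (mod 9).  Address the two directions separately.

(⟹) Suppose s ≡ 31 (mod 72); write s = 72j + 31. Since 8 ∣ 72, reducing mod 8 gives s ≡ 31 ≡ 7 (mod 8); since 9 ∣ 72, reducing mod 9 gives s ≡ 31 ≡ 4 (mod 9).

(⟸) Conversely, if s ≡ 7 (mod 8) and s ≡ 4 (mod 9), then by the Chinese remainder theorem s ≡ 31 (mod 72). This is exactly s ≡ 31 (mod 72).

Both directions hold.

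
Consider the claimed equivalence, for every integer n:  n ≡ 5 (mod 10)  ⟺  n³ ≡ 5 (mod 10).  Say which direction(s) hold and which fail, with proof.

Equivalent; both directions hold.

[⇒] Suppose n ≡ 5 (mod 10). Write n = 10j + 5. Then (10j + 5)³ = 1000j³ + 1500j² + 750j + 125 = 10(100j³ + 150j² + 75j + 12) + 5, so n³ ≡ 5 (mod 10).

[⇐] Conversely, suppose n³ ≡ 5 (mod 10). The only residue r in {0, …, 9} with r³ ≡ 5 (mod 10) is r = 5, so n ≡ 5 (mod 10).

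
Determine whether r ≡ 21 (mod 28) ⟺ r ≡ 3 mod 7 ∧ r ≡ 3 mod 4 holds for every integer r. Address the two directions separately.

Forward direction. This fails: r = 21 gives 21 ≡ 21 (mod 28) but 21 ≡ 0 (mod 7), so the conjunction on the right does not hold.

Converse. This fails: r = 3 satisfies both congruences on the right (3 ≡ 3 mod 7 and 3 ≡ 3 mod 4) yet 3 ≡ 3 (mod 28), not 21.

Neither direction holds.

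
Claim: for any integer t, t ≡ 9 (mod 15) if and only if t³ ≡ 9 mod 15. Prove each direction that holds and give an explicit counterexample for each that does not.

Forward direction. Suppose t ≡ 9 (mod 15). Write t = 15j + 9. Then (15j + 9)³ = 3375j³ + 6075j² + 3645j + 729 = 15(225j³ + 405j² + 243j + 48) + 9, so t³ ≡ 9 (mod 15).

Converse. Suppose t³ ≡ 9 (mod 15). The only residue r in {0, …, 14} with r³ ≡ 9 (mod 15) is r = 9, so t ≡ 9 (mod 15).

Both directions hold; the statement is true.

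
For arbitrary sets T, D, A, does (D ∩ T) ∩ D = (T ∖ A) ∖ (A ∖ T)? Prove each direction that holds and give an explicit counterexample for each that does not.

Forward inclusion. This inclusion fails. Take T = {1}, D = {1}, A = {1}; then 1 ∈ (D ∩ T) ∩ D but 1 ∉ (T ∖ A) ∖ (A ∖ T).

Reverse inclusion. This inclusion fails. Take T = {1}, D = ∅, A = ∅; then 1 ∈ (T ∖ A) ∖ (A ∖ T) but 1 ∉ (D ∩ T) ∩ D.

(⊆) fails and (⊇) fails.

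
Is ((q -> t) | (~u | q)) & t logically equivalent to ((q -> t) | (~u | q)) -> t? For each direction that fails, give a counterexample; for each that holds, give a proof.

Forward direction. Assume the antecedent. If u is true, the antecedent forces (u = T, q = F, t = T) or (u = T, q = T, t = T), and ((q -> t) | (~u | q)) -> t holds there. If u is false, the antecedent forces (u = F, q = F, t = T) or (u = F, q = T, t = T), and ((q -> t) | (~u | q)) -> t holds there. Either way ((q -> t) | (~u | q)) -> t holds.

Converse. Assume the antecedent. If u is true, the antecedent forces (u = T, q = F, t = T) or (u = T, q = T, t = T), and ((q -> t) | (~u | q)) & t holds there. If u is false, the antecedent forces (u = F, q = F, t = T) or (u = F, q = T, t = T), and ((q -> t) | (~u | q)) & t holds there. Either way ((q -> t) | (~u | q)) & t holds.

Both directions hold; the statement is true.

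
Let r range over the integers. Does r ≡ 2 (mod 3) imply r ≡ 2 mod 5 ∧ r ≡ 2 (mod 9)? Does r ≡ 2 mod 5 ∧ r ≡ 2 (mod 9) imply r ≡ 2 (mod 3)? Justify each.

(⟹) This fails: r = 32 gives 32 ≡ 2 (mod 3) but 32 ≡ 5 (mod 9), so the conjunction on the right does not hold.

(⟸) Conversely, if r ≡ 2 (mod 5) and r ≡ 2 (mod 9), then by the Chinese remainder theorem r ≡ 2 (mod 45). Since 2 ≡ 2 (mod 3) and 3 ∣ 45, we get r ≡ 2 (mod 3).

Only the converse holds.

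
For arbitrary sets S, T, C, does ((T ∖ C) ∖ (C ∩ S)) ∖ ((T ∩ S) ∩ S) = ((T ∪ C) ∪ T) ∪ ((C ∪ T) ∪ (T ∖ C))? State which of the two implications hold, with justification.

(⟹) Let x ∈ ((T ∖ C) ∖ (C ∩ S)) ∖ ((T ∩ S) ∩ S). Then x ∈ T and x ∉ S, C, from which x ∈ ((T ∪ C) ∪ T) ∪ ((C ∪ T) ∪ (T ∖ C)).

(⟸) This inclusion fails. Take S = {1}, T = {1}, C = ∅; then 1 ∈ ((T ∪ C) ∪ T) ∪ ((C ∪ T) ∪ (T ∖ C)) but 1 ∉ ((T ∖ C) ∖ (C ∩ S)) ∖ ((T ∩ S) ∩ S).

Only the forward inclusion holds.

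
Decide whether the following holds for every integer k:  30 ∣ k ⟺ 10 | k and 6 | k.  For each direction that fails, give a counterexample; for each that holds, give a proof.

(→) If 30 ∣ k, write k = 30q. Since 30 = 3·10, k = 10·(3q), so 10 ∣ k; and since 30 = 5·6, k = 6·(5q), so 6 ∣ k.

(←) Suppose 10 ∣ k and 6 ∣ k. Any common multiple of 10 and 6 is a multiple of their lcm; here lcm(10, 6) = 10·6/gcd(10, 6) = 60/2 = 30, so 30 ∣ k.

Equivalent; both directions hold.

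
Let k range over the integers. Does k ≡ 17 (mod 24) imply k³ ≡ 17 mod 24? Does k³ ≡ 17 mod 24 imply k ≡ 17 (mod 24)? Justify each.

Forward direction. Suppose k ≡ 17 (mod 24). Write k = 24j + 17. Then (24j + 17)³ = 13824j³ + 29376j² + 20808j + 4913 = 24(576j³ + 1224j² + 867j + 204) + 17, so k³ ≡ 17 (mod 24).

Converse. Suppose k³ ≡ 17 (mod 24). The only residue r in {0, …, 23} with r³ ≡ 17 (mod 24) is r = 17, so k ≡ 17 (mod 24).

Both directions hold; the statement is true.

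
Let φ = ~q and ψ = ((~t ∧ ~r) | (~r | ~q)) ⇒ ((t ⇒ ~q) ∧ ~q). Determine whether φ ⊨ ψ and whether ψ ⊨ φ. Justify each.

Only the forward direction holds.

[⇐] This fails. Under t = F, q = T, r = T, the left side is false but the right side is true.

[⇒] Assume the antecedent. If t is true, the antecedent forces (t = T, q = F, r = F) or (t = T, q = F, r = T), and the consequent holds there. If t is false, the antecedent forces (t = F, q = F, r = F) or (t = F, q = F, r = T), and the consequent holds there. Either way the consequent holds.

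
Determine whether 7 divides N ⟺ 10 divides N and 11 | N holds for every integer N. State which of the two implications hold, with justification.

Forward direction. This fails: take N = 7. Certainly 7 ∣ 7, but 10 ∤ 7.

Converse. This fails: take N = 110. Both 10 ∣ 110 and 11 ∣ 110, yet 110 is not a multiple of 7 (since 110 = 15·7 + 5), so 7 ∤ 110.

Neither direction holds.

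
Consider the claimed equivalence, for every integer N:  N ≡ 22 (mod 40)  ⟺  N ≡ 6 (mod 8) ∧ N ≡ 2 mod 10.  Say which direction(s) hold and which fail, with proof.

Equivalent; both directions hold.

(→) Suppose N ≡ 22 (mod 40); write N = 40j + 22. Since 8 ∣ 40, reducing mod 8 gives N ≡ 22 ≡ 6 (mod 8); since 10 ∣ 40, reducing mod 10 gives N ≡ 22 ≡ 2 (mod 10).

(←) Conversely, if N ≡ 6 (mod 8) and N ≡ 2 (mod 10), then by the Chinese remainder theorem N ≡ 22 (mod 40). This is exactly N ≡ 22 (mod 40).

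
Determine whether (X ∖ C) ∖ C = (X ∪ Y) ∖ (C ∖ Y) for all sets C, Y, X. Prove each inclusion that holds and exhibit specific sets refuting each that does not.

Only the forward inclusion holds.

(⟹) Let x ∈ (X ∖ C) ∖ C. Then either x ∈ X and x ∉ C, Y; or x ∈ Y ∩ X and x ∉ C. In each case x ∈ (X ∪ Y) ∖ (C ∖ Y), so (X ∖ C) ∖ C ⊆ (X ∪ Y) ∖ (C ∖ Y).

(⟸) This inclusion fails. Take C = ∅, Y = {1}, X = ∅; then 1 ∈ (X ∪ Y) ∖ (C ∖ Y) but 1 ∉ (X ∖ C) ∖ C.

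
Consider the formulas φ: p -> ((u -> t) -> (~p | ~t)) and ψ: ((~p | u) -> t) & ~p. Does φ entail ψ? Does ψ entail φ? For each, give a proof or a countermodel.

Only the converse holds.

(→) This fails. Under p = F, t = F, u = F, the left side is true but the right side is false.

(←) Assume the antecedent. If p is true, the antecedent cannot hold. If p is false, p -> ((u -> t) -> (~p | ~t)) reduces to true regardless of the other variables. Either way p -> ((u -> t) -> (~p | ~t)) holds.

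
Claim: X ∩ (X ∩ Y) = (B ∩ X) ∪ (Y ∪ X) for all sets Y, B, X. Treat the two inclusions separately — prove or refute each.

(⊆) holds; (⊇) fails.

Forward inclusion. Let x ∈ X ∩ (X ∩ Y). Then either x ∈ Y ∩ X and x ∉ B; or x ∈ Y ∩ B ∩ X. In each case x ∈ (B ∩ X) ∪ (Y ∪ X), so X ∩ (X ∩ Y) ⊆ (B ∩ X) ∪ (Y ∪ X).

Reverse inclusion. This inclusion fails. Take Y = {1}, B = ∅, X = ∅; then 1 ∈ (B ∩ X) ∪ (Y ∪ X) but 1 ∉ X ∩ (X ∩ Y).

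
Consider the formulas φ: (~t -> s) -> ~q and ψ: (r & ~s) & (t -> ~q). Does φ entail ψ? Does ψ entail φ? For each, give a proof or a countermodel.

The forward direction fails; the converse holds.

(⇒) This fails. Under t = F, s = F, q = F, r = F, the left side is true but the right side is false.

(⇐) Assume the antecedent. If t is true, the antecedent forces (t = T, s = F, q = F, r = T), and (~t -> s) -> ~q holds there. If t is false, the antecedent forces (t = F, s = F, q = F, r = T) or (t = F, s = F, q = T, r = T), and (~t -> s) -> ~q holds there. Either way (~t -> s) -> ~q holds.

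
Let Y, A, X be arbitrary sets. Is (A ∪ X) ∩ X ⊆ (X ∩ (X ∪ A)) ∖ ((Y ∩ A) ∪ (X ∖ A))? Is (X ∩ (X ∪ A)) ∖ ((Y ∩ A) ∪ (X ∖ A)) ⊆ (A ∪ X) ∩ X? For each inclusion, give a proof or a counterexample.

(⊆) fails; (⊇) holds.

Forward inclusion. This inclusion fails. Take Y = ∅, A = ∅, X = {1}; then 1 ∈ (A ∪ X) ∩ X but 1 ∉ (X ∩ (X ∪ A)) ∖ ((Y ∩ A) ∪ (X ∖ A)).

Reverse inclusion. Let x ∈ (X ∩ (X ∪ A)) ∖ ((Y ∩ A) ∪ (X ∖ A)). Then x ∈ A ∩ X and x ∉ Y, from which x ∈ (A ∪ X) ∩ X.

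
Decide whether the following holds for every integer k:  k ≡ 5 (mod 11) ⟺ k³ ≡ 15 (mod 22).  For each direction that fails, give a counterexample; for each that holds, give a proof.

(⇒) fails; (⇐) holds.

Forward direction. This fails: take k = 16. Then 16 ≡ 5 (mod 11), but 16³ = 4096 ≡ 4 (mod 22), not 15.

Converse. The residues r modulo 22 with r³ ≡ 15 (mod 22) are exactly {5}, and each is ≡ 5 (mod 11).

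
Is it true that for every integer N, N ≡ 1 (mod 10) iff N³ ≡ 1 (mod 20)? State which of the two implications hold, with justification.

The forward direction fails; the converse holds.

Forward direction. This fails: take N = 11. Then 11 ≡ 1 (mod 10), but 11³ = 1331 ≡ 11 (mod 20), not 1.

Converse. The residues r modulo 20 with r³ ≡ 1 (mod 20) are exactly {1}, and each is ≡ 1 (mod 10).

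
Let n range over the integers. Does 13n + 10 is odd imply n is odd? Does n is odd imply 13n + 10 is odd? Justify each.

Both implications hold.

[⇒] Suppose 13n + 10 is odd. Since 13 is odd, 13n and n have the same parity, so 13n + 10 ≡ n + 10 (mod 2). As 10 is even, 13n + 10 is odd exactly when n is odd. Thus n is odd.

[⇐] Conversely, suppose n is odd; write n = 2j + 1. Then 13n + 10 = 13·(2j + 1) + 10 = 2·13j + 23, which is odd.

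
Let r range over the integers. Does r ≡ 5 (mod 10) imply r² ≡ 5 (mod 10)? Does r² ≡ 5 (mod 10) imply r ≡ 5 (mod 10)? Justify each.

The biconditional holds.

(⇒) Suppose r ≡ 5 (mod 10). Write r = 10j + 5. Then (10j + 5)² = 100j² + 100j + 25 = 10(10j² + 10j + 2) + 5, so r² ≡ 5 (mod 10).

(⇐) Conversely, suppose r² ≡ 5 (mod 10). The only residue r in {0, …, 9} with r² ≡ 5 (mod 10) is r = 5, so r ≡ 5 (mod 10).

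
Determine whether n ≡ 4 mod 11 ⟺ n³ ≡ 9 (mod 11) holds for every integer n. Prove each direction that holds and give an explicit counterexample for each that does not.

The biconditional holds.

(←) Suppose n³ ≡ 9 (mod 11). The only residue r in {0, …, 10} with r³ ≡ 9 (mod 11) is r = 4, so n ≡ 4 (mod 11).

(→) Suppose n ≡ 4 mod 11. Write n = 11j + 4. Then (11j + 4)³ = 1331j³ + 1452j² + 528j + 64 = 11(121j³ + 132j² + 48j + 5) + 9, so n³ ≡ 9 (mod 11).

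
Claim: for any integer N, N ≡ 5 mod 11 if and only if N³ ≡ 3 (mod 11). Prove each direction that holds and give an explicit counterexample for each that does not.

(→) This fails: take N = 5. Then 5 ≡ 5 (mod 11), but 5³ = 125 ≡ 4 (mod 11), not 3.

(←) This fails: take N = 9. Then 9³ = 729 ≡ 3 (mod 11), yet 9 ≡ 9 (mod 11), not 5.

(⇒) fails and (⇐) fails.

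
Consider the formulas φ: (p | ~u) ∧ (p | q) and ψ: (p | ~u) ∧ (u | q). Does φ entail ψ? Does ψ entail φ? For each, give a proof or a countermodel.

Only the converse holds.

Forward direction. This fails. Under u = F, q = F, p = T, the left side is true but the right side is false.

Converse. Assume the antecedent. If u is true, the antecedent forces (u = T, q = F, p = T) or (u = T, q = T, p = T), and (p | ~u) ∧ (p | q) holds there. If u is false, the antecedent forces (u = F, q = T, p = F) or (u = F, q = T, p = T), and (p | ~u) ∧ (p | q) holds there. Either way (p | ~u) ∧ (p | q) holds.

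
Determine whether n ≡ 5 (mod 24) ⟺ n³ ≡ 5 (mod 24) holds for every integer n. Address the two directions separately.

Both directions hold.

[⇐] Suppose n³ ≡ 5 (mod 24). The only residue r in {0, …, 23} with r³ ≡ 5 (mod 24) is r = 5, so n ≡ 5 (mod 24).

[⇒] Suppose n ≡ 5 (mod 24). Write n = 24j + 5. Then (24j + 5)³ = 13824j³ + 8640j² + 1800j + 125 = 24(576j³ + 360j² + 75j + 5) + 5, so n³ ≡ 5 (mod 24).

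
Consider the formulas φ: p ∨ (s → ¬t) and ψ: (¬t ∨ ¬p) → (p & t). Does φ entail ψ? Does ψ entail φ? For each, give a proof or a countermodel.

[⇒] This fails. Under s = F, t = F, p = F, the left side is true but the right side is false.

[⇐] Assume the antecedent. If s is true, the antecedent forces (s = T, t = T, p = T), and p ∨ (s → ¬t) holds there. If s is false, p ∨ (s → ¬t) reduces to true regardless of the other variables. Either way p ∨ (s → ¬t) holds.

Not equivalent: only (⇐) holds.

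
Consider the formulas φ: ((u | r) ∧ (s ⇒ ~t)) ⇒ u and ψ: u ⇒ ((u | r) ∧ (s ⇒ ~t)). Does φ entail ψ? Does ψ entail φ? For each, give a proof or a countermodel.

Neither implication holds.

[⇒] This fails. Under s = T, t = T, u = T, r = F, the left side is true but the right side is false.

[⇐] This fails. Under s = F, t = F, u = F, r = T, the left side is false but the right side is true.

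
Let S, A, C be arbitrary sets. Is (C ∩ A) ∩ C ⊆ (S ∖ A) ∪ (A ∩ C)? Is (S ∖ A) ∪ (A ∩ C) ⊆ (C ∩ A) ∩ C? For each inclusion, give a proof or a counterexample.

(⊆) Let x ∈ (C ∩ A) ∩ C. Then either x ∈ A ∩ C and x ∉ S; or x ∈ S ∩ A ∩ C. In each case x ∈ (S ∖ A) ∪ (A ∩ C), so (C ∩ A) ∩ C ⊆ (S ∖ A) ∪ (A ∩ C).

(⊇) This inclusion fails. Take S = {1}, A = ∅, C = ∅; then 1 ∈ (S ∖ A) ∪ (A ∩ C) but 1 ∉ (C ∩ A) ∩ C.

Only the forward inclusion holds.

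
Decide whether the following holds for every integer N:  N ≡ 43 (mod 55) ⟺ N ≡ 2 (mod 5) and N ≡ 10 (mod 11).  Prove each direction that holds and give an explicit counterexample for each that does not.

Forward direction. This fails: N = 43 gives 43 ≡ 43 (mod 55) but 43 ≡ 3 (mod 5), so the conjunction on the right does not hold.

Converse. This fails: N = 32 satisfies both congruences on the right (32 ≡ 2 mod 5 and 32 ≡ 10 mod 11) yet 32 ≡ 32 (mod 55), not 43.

Neither direction holds.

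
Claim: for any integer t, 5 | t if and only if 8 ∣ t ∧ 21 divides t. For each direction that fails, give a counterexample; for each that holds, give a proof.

Neither implication holds.

Forward direction. This fails: take t = 5. Certainly 5 ∣ 5, but 8 ∤ 5.

Converse. This fails: take t = 168. Both 8 ∣ 168 and 21 ∣ 168, yet 168 is not a multiple of 5 (since 168 = 33·5 + 3), so 5 ∤ 168.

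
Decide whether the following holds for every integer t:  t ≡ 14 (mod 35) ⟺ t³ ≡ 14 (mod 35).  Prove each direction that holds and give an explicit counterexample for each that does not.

(→) Suppose t ≡ 14 (mod 35). Write t = 35j + 14. Then (35j + 14)³ = 42875j³ + 51450j² + 20580j + 2744 = 35(1225j³ + 1470j² + 588j + 78) + 14, so t³ ≡ 14 (mod 35).

(←) Conversely, suppose t³ ≡ 14 (mod 35). The only residue r in {0, …, 34} with r³ ≡ 14 (mod 35) is r = 14, so t ≡ 14 (mod 35).

The biconditional holds.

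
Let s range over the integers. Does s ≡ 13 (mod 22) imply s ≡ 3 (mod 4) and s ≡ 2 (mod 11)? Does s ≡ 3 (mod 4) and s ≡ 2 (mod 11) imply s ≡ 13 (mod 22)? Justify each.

Only the converse holds.

Forward direction. This fails: s = 13 gives 13 ≡ 13 (mod 22) but 13 ≡ 1 (mod 4), so the conjunction on the right does not hold.

Converse. If s ≡ 3 (mod 4) and s ≡ 2 (mod 11), then by the Chinese remainder theorem s ≡ 35 (mod 44). Since 35 ≡ 13 (mod 22) and 22 ∣ 44, we get s ≡ 13 (mod 22).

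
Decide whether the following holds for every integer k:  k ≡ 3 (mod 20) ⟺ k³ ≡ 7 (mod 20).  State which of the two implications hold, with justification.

(⟹) Suppose k ≡ 3 (mod 20). Write k = 20j + 3. Then (20j + 3)³ = 8000j³ + 3600j² + 540j + 27 = 20(400j³ + 180j² + 27j + 1) + 7, so k³ ≡ 7 (mod 20).

(⟸) Conversely, suppose k³ ≡ 7 (mod 20). The only residue r in {0, …, 19} with r³ ≡ 7 (mod 20) is r = 3, so k ≡ 3 (mod 20).

The biconditional holds.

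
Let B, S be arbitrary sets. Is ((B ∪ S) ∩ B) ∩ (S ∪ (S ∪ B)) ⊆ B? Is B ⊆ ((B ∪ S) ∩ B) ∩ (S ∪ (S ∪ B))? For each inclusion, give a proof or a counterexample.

The two sets are equal.

Forward inclusion. Let x ∈ ((B ∪ S) ∩ B) ∩ (S ∪ (S ∪ B)). Then either x ∈ B and x ∉ S; or x ∈ B ∩ S. In each case x ∈ B, so ((B ∪ S) ∩ B) ∩ (S ∪ (S ∪ B)) ⊆ B.

Reverse inclusion. Let x ∈ B. Then either x ∈ B and x ∉ S; or x ∈ B ∩ S. In each case x ∈ ((B ∪ S) ∩ B) ∩ (S ∪ (S ∪ B)), so B ⊆ ((B ∪ S) ∩ B) ∩ (S ∪ (S ∪ B)).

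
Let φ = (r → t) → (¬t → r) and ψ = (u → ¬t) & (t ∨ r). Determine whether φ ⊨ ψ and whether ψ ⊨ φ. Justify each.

Forward direction. This fails. Under t = T, u = T, r = F, the left side is true but the right side is false.

Converse. Assume the antecedent. If t is true, (r → t) → (¬t → r) reduces to true regardless of the other variables. If t is false, the antecedent forces (t = F, u = F, r = T) or (t = F, u = T, r = T), and (r → t) → (¬t → r) holds there. Either way (r → t) → (¬t → r) holds.

Only the converse holds.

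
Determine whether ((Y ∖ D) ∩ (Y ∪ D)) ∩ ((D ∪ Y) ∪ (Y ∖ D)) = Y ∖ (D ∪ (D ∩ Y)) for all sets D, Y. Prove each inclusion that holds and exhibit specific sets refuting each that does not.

Both inclusions hold.

(⊇) Let x ∈ Y ∖ (D ∪ (D ∩ Y)). Then x ∈ Y and x ∉ D, from which x ∈ ((Y ∖ D) ∩ (Y ∪ D)) ∩ ((D ∪ Y) ∪ (Y ∖ D)).

(⊆) Let x ∈ ((Y ∖ D) ∩ (Y ∪ D)) ∩ ((D ∪ Y) ∪ (Y ∖ D)). Then x ∈ Y and x ∉ D, from which x ∈ Y ∖ (D ∪ (D ∩ Y)).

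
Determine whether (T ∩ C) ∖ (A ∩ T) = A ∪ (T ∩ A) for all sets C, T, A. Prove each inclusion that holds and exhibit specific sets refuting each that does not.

(⟹) This inclusion fails. Take C = {1}, T = {1}, A = ∅; then 1 ∈ (T ∩ C) ∖ (A ∩ T) but 1 ∉ A ∪ (T ∩ A).

(⟸) This inclusion fails. Take C = ∅, T = ∅, A = {1}; then 1 ∈ A ∪ (T ∩ A) but 1 ∉ (T ∩ C) ∖ (A ∩ T).

(⊆) fails and (⊇) fails.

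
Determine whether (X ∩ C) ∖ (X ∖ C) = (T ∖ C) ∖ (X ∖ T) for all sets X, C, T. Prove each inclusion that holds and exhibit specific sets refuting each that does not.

(⊆) fails and (⊇) fails.

(⊆) This inclusion fails. Take X = {1}, C = {1}, T = ∅; then 1 ∈ (X ∩ C) ∖ (X ∖ C) but 1 ∉ (T ∖ C) ∖ (X ∖ T).

(⊇) This inclusion fails. Take X = ∅, C = ∅, T = {1}; then 1 ∈ (T ∖ C) ∖ (X ∖ T) but 1 ∉ (X ∩ C) ∖ (X ∖ C).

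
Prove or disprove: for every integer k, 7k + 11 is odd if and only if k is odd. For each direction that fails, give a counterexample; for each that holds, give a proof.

Forward direction. This fails: k = 2 gives 7k + 11 = 25, which is odd, but 2 is even, not odd.

Converse. This also fails: k = 3 is odd, but 7k + 11 = 32 is even, not odd.

Neither direction holds.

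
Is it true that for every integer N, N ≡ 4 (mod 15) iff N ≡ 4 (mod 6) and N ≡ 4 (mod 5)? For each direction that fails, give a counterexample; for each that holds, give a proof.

(⇒) This fails: N = 19 gives 19 ≡ 4 (mod 15) but 19 ≡ 1 (mod 6), so the conjunction on the right does not hold.

(⇐) Conversely, if N ≡ 4 (mod 6) and N ≡ 4 (mod 5), then by the Chinese remainder theorem N ≡ 4 (mod 30). Since 4 ≡ 4 (mod 15) and 15 ∣ 30, we get N ≡ 4 (mod 15).

The forward direction fails; the converse holds.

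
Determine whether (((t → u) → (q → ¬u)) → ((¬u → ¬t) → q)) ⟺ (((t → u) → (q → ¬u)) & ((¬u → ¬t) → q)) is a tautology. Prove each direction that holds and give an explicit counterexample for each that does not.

Only the converse holds.

(→) This fails. Under q = T, u = T, t = F, the left side is true but the right side is false.

(←) Assume the antecedent. If q is true, the consequent reduces to true regardless of the other variables. If q is false, the antecedent forces (q = F, u = F, t = T), and the consequent holds there. Either way the consequent holds.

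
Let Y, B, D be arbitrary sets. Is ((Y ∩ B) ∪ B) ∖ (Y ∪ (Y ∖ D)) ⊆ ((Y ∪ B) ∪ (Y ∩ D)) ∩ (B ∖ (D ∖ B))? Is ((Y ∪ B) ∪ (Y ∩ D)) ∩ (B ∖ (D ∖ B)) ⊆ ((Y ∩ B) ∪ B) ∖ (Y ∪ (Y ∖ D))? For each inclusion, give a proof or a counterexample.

Reverse inclusion. This inclusion fails. Take Y = {1}, B = {1}, D = ∅; then 1 ∈ ((Y ∪ B) ∪ (Y ∩ D)) ∩ (B ∖ (D ∖ B)) but 1 ∉ ((Y ∩ B) ∪ B) ∖ (Y ∪ (Y ∖ D)).

Forward inclusion. Let x ∈ ((Y ∩ B) ∪ B) ∖ (Y ∪ (Y ∖ D)). Then either x ∈ B and x ∉ Y, D; or x ∈ B ∩ D and x ∉ Y. In each case x ∈ ((Y ∪ B) ∪ (Y ∩ D)) ∩ (B ∖ (D ∖ B)), so ((Y ∩ B) ∪ B) ∖ (Y ∪ (Y ∖ D)) ⊆ ((Y ∪ B) ∪ (Y ∩ D)) ∩ (B ∖ (D ∖ B)).

(⊆) holds; (⊇) fails.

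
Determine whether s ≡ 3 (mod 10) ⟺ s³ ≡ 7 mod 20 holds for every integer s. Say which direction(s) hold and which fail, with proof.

Only the reverse direction holds.

Forward direction. This fails: take s = 13. Then 13 ≡ 3 (mod 10), but 13³ = 2197 ≡ 17 (mod 20), not 7.

Converse. The residues r modulo 20 with r³ ≡ 7 (mod 20) are exactly {3}, and each is ≡ 3 (mod 10).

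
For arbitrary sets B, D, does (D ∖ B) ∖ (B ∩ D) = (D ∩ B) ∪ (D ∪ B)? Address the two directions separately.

(⊆) holds; (⊇) fails.

(⊆) Let x ∈ (D ∖ B) ∖ (B ∩ D). Then x ∈ D and x ∉ B, from which x ∈ (D ∩ B) ∪ (D ∪ B).

(⊇) This inclusion fails. Take B = {1}, D = ∅; then 1 ∈ (D ∩ B) ∪ (D ∪ B) but 1 ∉ (D ∖ B) ∖ (B ∩ D).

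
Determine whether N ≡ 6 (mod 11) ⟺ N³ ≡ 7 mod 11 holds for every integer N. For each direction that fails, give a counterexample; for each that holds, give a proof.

Both implications hold.

(→) Suppose N ≡ 6 (mod 11). Write N = 11j + 6. Then (11j + 6)³ = 1331j³ + 2178j² + 1188j + 216 = 11(121j³ + 198j² + 108j + 19) + 7, so N³ ≡ 7 (mod 11).

(←) For the converse, argue contrapositively. If N ≢ 6 (mod 11), then N is congruent to one of 0, 1, 2, 3, 4, 5, 7, 8, 9, 10 modulo 11, and these give N³ ≡ 0, 1, 8, 5, 9, 4, 2, 6, 3, 10 respectively — never 7.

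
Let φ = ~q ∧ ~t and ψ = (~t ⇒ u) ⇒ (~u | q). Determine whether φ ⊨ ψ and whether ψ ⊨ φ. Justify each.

(⇒) fails and (⇐) fails.

(⟹) This fails. Under q = F, t = F, u = T, the left side is true but the right side is false.

(⟸) This fails. Under q = T, t = F, u = F, the left side is false but the right side is true.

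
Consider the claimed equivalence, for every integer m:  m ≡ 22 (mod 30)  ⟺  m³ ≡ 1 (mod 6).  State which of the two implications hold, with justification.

Neither direction holds.

(⟹) This fails: take m = 22. Then 22 ≡ 22 (mod 30), but 22³ = 10648 ≡ 4 (mod 6), not 1.

(⟸) This fails: take m = 1. Then 1³ = 1 ≡ 1 (mod 6), yet 1 ≡ 1 (mod 30), not 22.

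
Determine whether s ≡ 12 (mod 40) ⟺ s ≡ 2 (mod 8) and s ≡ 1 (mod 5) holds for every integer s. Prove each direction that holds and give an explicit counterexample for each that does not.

Neither implication holds.

Forward direction. This fails: s = 12 gives 12 ≡ 12 (mod 40) but 12 ≡ 4 (mod 8), so the conjunction on the right does not hold.

Converse. This fails: s = 26 satisfies both congruences on the right (26 ≡ 2 mod 8 and 26 ≡ 1 mod 5) yet 26 ≡ 26 (mod 40), not 12.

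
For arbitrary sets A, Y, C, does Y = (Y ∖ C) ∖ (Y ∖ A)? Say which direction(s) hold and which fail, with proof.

(⟹) This inclusion fails. Take A = ∅, Y = {1}, C = ∅; then 1 ∈ Y but 1 ∉ (Y ∖ C) ∖ (Y ∖ A).

(⟸) Let x ∈ (Y ∖ C) ∖ (Y ∖ A). Then x ∈ A ∩ Y and x ∉ C, from which x ∈ Y.

(⊆) fails; (⊇) holds.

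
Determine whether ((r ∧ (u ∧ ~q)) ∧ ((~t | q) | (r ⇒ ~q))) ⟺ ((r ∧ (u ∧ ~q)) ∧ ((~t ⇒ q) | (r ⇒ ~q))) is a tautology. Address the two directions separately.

(⇒) Assume the antecedent. If q is true, the antecedent cannot hold. If q is false, the antecedent forces (q = F, u = T, t = F, r = T) or (q = F, u = T, t = T, r = T), and the consequent holds there. Either way the consequent holds.

(⇐) Assume the antecedent. If q is true, the antecedent cannot hold. If q is false, the antecedent forces (q = F, u = T, t = F, r = T) or (q = F, u = T, t = T, r = T), and the consequent holds there. Either way the consequent holds.

Both directions hold.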